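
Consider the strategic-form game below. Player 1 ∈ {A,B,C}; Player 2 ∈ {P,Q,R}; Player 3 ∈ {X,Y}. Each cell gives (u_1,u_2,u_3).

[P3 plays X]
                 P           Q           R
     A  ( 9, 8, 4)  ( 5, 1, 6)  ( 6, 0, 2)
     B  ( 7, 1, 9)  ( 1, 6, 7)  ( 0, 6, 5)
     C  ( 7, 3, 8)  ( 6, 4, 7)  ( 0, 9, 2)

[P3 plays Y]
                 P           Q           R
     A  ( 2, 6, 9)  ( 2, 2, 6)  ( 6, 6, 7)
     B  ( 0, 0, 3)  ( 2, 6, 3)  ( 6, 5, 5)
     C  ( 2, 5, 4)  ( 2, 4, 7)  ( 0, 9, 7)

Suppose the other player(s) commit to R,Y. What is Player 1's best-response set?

argmax u_1 = {A,B}

u_1(A vs R,Y) = 6
u_1(B vs R,Y) = 6
u_1(C vs R,Y) = 0
max payoff 6 at {A,B}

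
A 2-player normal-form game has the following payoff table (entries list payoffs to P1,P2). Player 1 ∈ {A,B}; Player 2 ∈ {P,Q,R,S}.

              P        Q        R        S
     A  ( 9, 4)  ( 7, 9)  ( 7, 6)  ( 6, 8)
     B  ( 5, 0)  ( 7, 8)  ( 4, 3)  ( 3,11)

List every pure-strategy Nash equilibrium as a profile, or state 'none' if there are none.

(A,P): not NE [P2→Q gives 9>4]
(A,Q): NE
(A,R): not NE [P2→Q gives 9>6]
(A,S): not NE [P2→Q gives 9>8]
(B,P): not NE [P1→A gives 9>5; P2→S gives 11>0]
(B,Q): not NE [P2→S gives 11>8]
(B,R): not NE [P1→A gives 7>4; P2→S gives 11>3]
(B,S): not NE [P1→A gives 6>3]

PSNE = {(A,Q)}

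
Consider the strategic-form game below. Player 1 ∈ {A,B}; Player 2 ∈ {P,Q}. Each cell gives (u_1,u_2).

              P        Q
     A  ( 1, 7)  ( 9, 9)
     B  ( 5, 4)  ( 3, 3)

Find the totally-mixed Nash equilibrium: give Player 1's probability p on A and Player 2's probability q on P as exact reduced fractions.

(p,q) = (1/3, 3/5)

P1 indiff ⇒ q·1+(1-q)·9 = q·5+(1-q)·3 ⇒ q(-4) = (1-q)(-6) ⇒ q = 3/5
P2 indiff ⇒ p·7+(1-p)·4 = p·9+(1-p)·3 ⇒ p(-2) = (1-p)(-1) ⇒ p = 1/3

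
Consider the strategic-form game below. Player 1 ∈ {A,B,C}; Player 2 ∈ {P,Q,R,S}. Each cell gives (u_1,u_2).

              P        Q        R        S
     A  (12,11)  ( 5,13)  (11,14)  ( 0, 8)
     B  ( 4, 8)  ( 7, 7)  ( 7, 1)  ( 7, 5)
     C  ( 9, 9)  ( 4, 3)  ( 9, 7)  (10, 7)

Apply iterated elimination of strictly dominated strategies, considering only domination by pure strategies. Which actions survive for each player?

IESDS → P1:{A,B} P2:{P,Q,R}

P2 drop S (P beats it: A:11>8 B:8>5 C:9>7)
P1 drop C (A beats it: P:12>9 Q:5>4 R:11>9)
P1→{A,B} P2→{P,Q,R}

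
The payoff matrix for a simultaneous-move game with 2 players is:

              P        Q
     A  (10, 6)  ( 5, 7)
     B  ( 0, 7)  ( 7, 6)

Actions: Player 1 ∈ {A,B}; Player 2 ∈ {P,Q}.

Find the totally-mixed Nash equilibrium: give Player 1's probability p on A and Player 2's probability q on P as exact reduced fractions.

P1 indiff ⇒ q·10+(1-q)·5 = q·0+(1-q)·7 ⇒ q(10) = (1-q)(2) ⇒ q = 1/6
P2 indiff ⇒ p·6+(1-p)·7 = p·7+(1-p)·6 ⇒ p(-1) = (1-p)(-1) ⇒ p = 1/2

P1 mixes 1/2 on A; P2 mixes 1/6 on P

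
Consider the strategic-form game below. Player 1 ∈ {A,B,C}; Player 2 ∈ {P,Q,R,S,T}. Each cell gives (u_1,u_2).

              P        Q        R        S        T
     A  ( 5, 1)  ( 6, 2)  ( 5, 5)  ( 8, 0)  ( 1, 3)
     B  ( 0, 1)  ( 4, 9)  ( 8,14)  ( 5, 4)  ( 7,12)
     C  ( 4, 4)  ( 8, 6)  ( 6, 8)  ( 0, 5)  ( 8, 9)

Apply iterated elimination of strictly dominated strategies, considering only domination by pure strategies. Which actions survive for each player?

Survivors P1:{B,C} P2:{R,T}

P2 drop P (Q beats it: A:2>1 B:9>1 C:6>4)
P2 drop Q (R beats it: A:5>2 B:14>9 C:8>6)
P2 drop S (R beats it: A:5>0 B:14>4 C:8>5)
P1 drop A (B beats it: R:8>5 T:7>1)
P1→{B,C} P2→{R,T}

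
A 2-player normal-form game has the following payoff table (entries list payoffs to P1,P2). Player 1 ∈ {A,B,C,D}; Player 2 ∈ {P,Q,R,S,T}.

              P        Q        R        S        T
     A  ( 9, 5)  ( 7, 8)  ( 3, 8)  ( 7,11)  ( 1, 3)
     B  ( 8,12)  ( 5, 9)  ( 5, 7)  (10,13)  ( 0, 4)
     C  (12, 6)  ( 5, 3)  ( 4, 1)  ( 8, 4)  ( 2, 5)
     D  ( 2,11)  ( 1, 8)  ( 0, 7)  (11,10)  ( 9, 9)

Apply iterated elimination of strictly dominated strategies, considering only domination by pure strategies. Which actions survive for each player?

Remaining: P1:{B,C,D} P2:{P,S}

P2 drop Q (S beats it: A:11>8 B:13>9 C:4>3 D:10>8)
P1 drop A (C beats it: P:12>9 R:4>3 S:8>7 T:2>1)
P2 drop R (P beats it: B:12>7 C:6>1 D:11>7)
P2 drop T (P beats it: B:12>4 C:6>5 D:11>9)
P1→{B,C,D} P2→{P,S}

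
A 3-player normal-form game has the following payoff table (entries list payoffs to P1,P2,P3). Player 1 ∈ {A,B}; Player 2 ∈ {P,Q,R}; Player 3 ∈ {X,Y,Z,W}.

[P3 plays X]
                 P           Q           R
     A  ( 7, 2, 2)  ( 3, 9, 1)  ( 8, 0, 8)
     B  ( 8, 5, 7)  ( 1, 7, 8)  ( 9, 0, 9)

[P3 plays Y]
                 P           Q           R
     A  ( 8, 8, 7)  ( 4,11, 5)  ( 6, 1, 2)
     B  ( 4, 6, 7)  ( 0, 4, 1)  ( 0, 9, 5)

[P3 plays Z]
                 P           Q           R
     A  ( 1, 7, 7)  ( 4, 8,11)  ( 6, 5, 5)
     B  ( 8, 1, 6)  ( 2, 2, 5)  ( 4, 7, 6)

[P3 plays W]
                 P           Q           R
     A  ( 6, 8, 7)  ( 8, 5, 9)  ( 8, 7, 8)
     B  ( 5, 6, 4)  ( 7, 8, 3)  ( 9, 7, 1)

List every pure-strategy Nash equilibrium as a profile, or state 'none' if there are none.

Nash profiles: (A,P,W), (A,Q,Z)

(A,P,X): not NE [P1→B gives 8>7; P2→Q gives 9>2; P3→W gives 7>2]
(A,P,Y): not NE [P2→Q gives 11>8]
(A,P,Z): not NE [P1→B gives 8>1; P2→Q gives 8>7]
(A,P,W): NE
(A,Q,X): not NE [P3→Z gives 11>1]
(A,Q,Y): not NE [P3→Z gives 11>5]
(A,Q,Z): NE
(A,Q,W): not NE [P2→P gives 8>5; P3→Z gives 11>9]
(A,R,X): not NE [P1→B gives 9>8; P2→Q gives 9>0]
(A,R,Y): not NE [P2→Q gives 11>1; P3→W gives 8>2]
(A,R,Z): not NE [P2→Q gives 8>5; P3→W gives 8>5]
(A,R,W): not NE [P1→B gives 9>8; P2→P gives 8>7]
(B,P,X): not NE [P2→Q gives 7>5]
(B,P,Y): not NE [P1→A gives 8>4; P2→R gives 9>6]
(B,P,Z): not NE [P2→R gives 7>1; P3→Y gives 7>6]
(B,P,W): not NE [P1→A gives 6>5; P2→Q gives 8>6; P3→Y gives 7>4]
(B,Q,X): not NE [P1→A gives 3>1]
(B,Q,Y): not NE [P1→A gives 4>0; P2→R gives 9>4; P3→X gives 8>1]
(B,Q,Z): not NE [P1→A gives 4>2; P2→R gives 7>2; P3→X gives 8>5]
(B,Q,W): not NE [P1→A gives 8>7; P3→X gives 8>3]
(B,R,X): not NE [P2→Q gives 7>0]
(B,R,Y): not NE [P1→A gives 6>0; P3→X gives 9>5]
(B,R,Z): not NE [P1→A gives 6>4; P3→X gives 9>6]
(B,R,W): not NE [P2→Q gives 8>7; P3→X gives 9>1]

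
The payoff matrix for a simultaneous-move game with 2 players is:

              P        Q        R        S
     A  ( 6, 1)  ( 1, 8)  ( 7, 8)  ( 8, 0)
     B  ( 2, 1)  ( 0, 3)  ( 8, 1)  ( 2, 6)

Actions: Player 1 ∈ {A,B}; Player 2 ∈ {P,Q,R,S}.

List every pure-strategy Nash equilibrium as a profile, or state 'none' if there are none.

(A,P): not NE [P2→R gives 8>1]
(A,Q): NE
(A,R): not NE [P1→B gives 8>7]
(A,S): not NE [P2→R gives 8>0]
(B,P): not NE [P1→A gives 6>2; P2→S gives 6>1]
(B,Q): not NE [P1→A gives 1>0; P2→S gives 6>3]
(B,R): not NE [P2→S gives 6>1]
(B,S): not NE [P1→A gives 8>2]

Nash profiles: (A,Q)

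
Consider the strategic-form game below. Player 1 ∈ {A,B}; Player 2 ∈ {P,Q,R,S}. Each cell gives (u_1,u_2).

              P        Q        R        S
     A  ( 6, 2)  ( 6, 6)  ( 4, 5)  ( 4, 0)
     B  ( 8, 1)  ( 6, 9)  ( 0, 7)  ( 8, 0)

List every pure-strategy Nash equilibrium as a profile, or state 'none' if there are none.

(A,P): not NE [P1→B gives 8>6; P2→Q gives 6>2]
(A,Q): NE
(A,R): not NE [P2→Q gives 6>5]
(A,S): not NE [P1→B gives 8>4; P2→Q gives 6>0]
(B,P): not NE [P2→Q gives 9>1]
(B,Q): NE
(B,R): not NE [P1→A gives 4>0; P2→Q gives 9>7]
(B,S): not NE [P2→Q gives 9>0]

PSNE = {(A,Q), (B,Q)}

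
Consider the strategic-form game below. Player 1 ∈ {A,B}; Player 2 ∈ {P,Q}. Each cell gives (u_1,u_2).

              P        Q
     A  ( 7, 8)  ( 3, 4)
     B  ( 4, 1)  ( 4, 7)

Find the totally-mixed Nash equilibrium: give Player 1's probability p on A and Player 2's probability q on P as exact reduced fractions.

P1 indiff ⇒ q·7+(1-q)·3 = q·4+(1-q)·4 ⇒ q(3) = (1-q)(1) ⇒ q = 1/4
P2 indiff ⇒ p·8+(1-p)·1 = p·4+(1-p)·7 ⇒ p(4) = (1-p)(6) ⇒ p = 3/5

(p,q) = (3/5, 1/4)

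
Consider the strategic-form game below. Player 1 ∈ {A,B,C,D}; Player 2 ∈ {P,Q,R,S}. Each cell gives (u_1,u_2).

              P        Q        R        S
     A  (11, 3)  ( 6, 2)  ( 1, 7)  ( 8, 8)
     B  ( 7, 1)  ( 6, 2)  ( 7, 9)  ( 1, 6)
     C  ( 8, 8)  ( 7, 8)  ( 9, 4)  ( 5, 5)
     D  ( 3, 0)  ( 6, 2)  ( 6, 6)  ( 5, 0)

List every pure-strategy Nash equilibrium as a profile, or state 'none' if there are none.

NE set: (A,S), (C,Q)

(A,P): not NE [P2→S gives 8>3]
(A,Q): not NE [P1→C gives 7>6; P2→S gives 8>2]
(A,R): not NE [P1→C gives 9>1; P2→S gives 8>7]
(A,S): NE
(B,P): not NE [P1→A gives 11>7; P2→R gives 9>1]
(B,Q): not NE [P1→C gives 7>6; P2→R gives 9>2]
(B,R): not NE [P1→C gives 9>7]
(B,S): not NE [P1→A gives 8>1; P2→R gives 9>6]
(C,P): not NE [P1→A gives 11>8]
(C,Q): NE
(C,R): not NE [P2→Q gives 8>4]
(C,S): not NE [P1→A gives 8>5; P2→Q gives 8>5]
(D,P): not NE [P1→A gives 11>3; P2→R gives 6>0]
(D,Q): not NE [P1→C gives 7>6; P2→R gives 6>2]
(D,R): not NE [P1→C gives 9>6]
(D,S): not NE [P1→A gives 8>5; P2→R gives 6>0]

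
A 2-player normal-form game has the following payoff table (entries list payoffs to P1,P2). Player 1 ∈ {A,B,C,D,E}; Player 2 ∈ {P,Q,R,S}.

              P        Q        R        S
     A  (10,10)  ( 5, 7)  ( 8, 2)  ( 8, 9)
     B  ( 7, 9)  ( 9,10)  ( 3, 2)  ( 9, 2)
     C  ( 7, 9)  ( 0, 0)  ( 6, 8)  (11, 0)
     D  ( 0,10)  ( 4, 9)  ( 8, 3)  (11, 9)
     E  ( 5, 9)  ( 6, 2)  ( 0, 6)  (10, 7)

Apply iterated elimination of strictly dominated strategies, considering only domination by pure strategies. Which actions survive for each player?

Remaining: P1:{A,B} P2:{P,Q}

P2 drop R (P beats it: A:10>2 B:9>2 C:9>8 D:10>3 E:9>6)
P2 drop S (P beats it: A:10>9 B:9>2 C:9>0 D:10>9 E:9>7)
P1 drop C (A beats it: P:10>7 Q:5>0)
P1 drop D (A beats it: P:10>0 Q:5>4)
P1 drop E (B beats it: P:7>5 Q:9>6)
P1→{A,B} P2→{P,Q}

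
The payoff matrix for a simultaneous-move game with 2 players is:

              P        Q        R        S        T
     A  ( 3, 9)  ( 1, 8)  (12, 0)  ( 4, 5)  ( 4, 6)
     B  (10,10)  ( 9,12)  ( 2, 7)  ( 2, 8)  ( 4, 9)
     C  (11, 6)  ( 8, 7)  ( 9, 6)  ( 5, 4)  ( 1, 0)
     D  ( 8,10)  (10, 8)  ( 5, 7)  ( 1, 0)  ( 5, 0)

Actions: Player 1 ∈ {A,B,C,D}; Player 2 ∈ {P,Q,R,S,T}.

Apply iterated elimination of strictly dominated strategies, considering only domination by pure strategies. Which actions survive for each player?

Survivors P1:{B,C,D} P2:{P,Q}

P2 drop R (Q beats it: A:8>0 B:12>7 C:7>6 D:8>7)
P2 drop S (P beats it: A:9>5 B:10>8 C:6>4 D:10>0)
P1 drop A (D beats it: P:8>3 Q:10>1 T:5>4)
P2 drop T (P beats it: B:10>9 C:6>0 D:10>0)
P1→{B,C,D} P2→{P,Q}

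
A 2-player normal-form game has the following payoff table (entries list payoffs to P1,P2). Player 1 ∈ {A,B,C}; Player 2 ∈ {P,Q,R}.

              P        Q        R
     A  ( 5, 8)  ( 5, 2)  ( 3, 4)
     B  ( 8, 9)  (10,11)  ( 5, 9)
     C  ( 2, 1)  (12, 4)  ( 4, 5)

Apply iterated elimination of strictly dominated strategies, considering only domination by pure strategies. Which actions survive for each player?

Remaining: P1:{B,C} P2:{Q,R}

P1 drop A (B beats it: P:8>5 Q:10>5 R:5>3)
P2 drop P (Q beats it: B:11>9 C:4>1)
P1→{B,C} P2→{Q,R}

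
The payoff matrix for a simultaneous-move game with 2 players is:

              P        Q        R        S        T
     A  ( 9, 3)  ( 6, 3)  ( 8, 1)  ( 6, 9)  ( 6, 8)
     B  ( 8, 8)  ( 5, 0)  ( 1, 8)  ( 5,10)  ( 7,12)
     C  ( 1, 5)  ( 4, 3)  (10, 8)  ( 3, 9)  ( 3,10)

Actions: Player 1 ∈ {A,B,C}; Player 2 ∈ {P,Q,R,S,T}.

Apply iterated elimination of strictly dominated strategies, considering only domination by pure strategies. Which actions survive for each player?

Survivors P1:{A,B} P2:{S,T}

P2 drop P (S beats it: A:9>3 B:10>8 C:9>5)
P2 drop Q (S beats it: A:9>3 B:10>0 C:9>3)
P2 drop R (S beats it: A:9>1 B:10>8 C:9>8)
P1 drop C (A beats it: S:6>3 T:6>3)
P1→{A,B} P2→{S,T}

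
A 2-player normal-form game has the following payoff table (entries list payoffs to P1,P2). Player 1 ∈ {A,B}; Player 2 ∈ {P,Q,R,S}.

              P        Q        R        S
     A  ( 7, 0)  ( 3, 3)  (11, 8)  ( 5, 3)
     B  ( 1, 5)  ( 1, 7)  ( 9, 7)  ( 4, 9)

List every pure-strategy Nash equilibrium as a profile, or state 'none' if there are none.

NE set: (A,R)

(A,P): not NE [P2→R gives 8>0]
(A,Q): not NE [P2→R gives 8>3]
(A,R): NE
(A,S): not NE [P2→R gives 8>3]
(B,P): not NE [P1→A gives 7>1; P2→S gives 9>5]
(B,Q): not NE [P1→A gives 3>1; P2→S gives 9>7]
(B,R): not NE [P1→A gives 11>9; P2→S gives 9>7]
(B,S): not NE [P1→A gives 5>4]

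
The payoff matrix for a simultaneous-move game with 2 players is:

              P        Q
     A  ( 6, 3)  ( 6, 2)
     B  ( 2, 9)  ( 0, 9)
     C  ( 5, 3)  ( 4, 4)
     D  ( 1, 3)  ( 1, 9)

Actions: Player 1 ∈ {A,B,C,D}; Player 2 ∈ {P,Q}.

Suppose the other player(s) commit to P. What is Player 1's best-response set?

P1 best: {A}

u_1(A vs P) = 6
u_1(B vs P) = 2
u_1(C vs P) = 5
u_1(D vs P) = 1
max payoff 6 at {A}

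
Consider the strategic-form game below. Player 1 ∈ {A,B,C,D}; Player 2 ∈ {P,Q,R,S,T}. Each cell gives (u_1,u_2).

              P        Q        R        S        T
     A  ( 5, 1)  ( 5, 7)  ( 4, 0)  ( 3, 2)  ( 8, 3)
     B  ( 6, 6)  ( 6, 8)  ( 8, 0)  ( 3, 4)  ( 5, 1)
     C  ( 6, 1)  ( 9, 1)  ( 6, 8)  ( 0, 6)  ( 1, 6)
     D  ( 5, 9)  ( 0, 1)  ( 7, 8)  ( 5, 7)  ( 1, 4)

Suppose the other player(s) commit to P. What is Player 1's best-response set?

argmax u_1 = {B,C}

u_1(A vs P) = 5
u_1(B vs P) = 6
u_1(C vs P) = 6
u_1(D vs P) = 5
max payoff 6 at {B,C}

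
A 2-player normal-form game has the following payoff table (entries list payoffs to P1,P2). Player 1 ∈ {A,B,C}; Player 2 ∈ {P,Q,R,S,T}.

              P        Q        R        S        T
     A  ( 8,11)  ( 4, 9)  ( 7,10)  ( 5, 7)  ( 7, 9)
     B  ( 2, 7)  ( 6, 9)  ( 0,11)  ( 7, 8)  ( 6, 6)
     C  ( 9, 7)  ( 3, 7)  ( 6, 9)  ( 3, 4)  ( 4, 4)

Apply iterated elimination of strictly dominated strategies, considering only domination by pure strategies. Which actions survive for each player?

Remaining: P1:{A,C} P2:{P,R}

P2 drop Q (R beats it: A:10>9 B:11>9 C:9>7)
P2 drop S (R beats it: A:10>7 B:11>8 C:9>4)
P1 drop B (A beats it: P:8>2 R:7>0 T:7>6)
P2 drop T (P beats it: A:11>9 C:7>4)
P1→{A,C} P2→{P,R}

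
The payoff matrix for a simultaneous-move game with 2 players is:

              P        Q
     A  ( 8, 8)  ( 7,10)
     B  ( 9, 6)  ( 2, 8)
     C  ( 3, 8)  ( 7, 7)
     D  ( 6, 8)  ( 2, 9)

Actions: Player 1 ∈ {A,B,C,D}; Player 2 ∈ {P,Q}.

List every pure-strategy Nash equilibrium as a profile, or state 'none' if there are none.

(A,P): not NE [P1→B gives 9>8; P2→Q gives 10>8]
(A,Q): NE
(B,P): not NE [P2→Q gives 8>6]
(B,Q): not NE [P1→C gives 7>2]
(C,P): not NE [P1→B gives 9>3]
(C,Q): not NE [P2→P gives 8>7]
(D,P): not NE [P1→B gives 9>6; P2→Q gives 9>8]
(D,Q): not NE [P1→C gives 7>2]

PSNE = {(A,Q)}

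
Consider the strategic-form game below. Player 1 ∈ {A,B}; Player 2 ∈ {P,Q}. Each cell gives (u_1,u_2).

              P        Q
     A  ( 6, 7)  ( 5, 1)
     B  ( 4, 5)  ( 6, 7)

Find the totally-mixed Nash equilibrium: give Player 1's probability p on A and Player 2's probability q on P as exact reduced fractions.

(p,q) = (1/4, 1/3)

P1 indiff ⇒ q·6+(1-q)·5 = q·4+(1-q)·6 ⇒ q(2) = (1-q)(1) ⇒ q = 1/3
P2 indiff ⇒ p·7+(1-p)·5 = p·1+(1-p)·7 ⇒ p(6) = (1-p)(2) ⇒ p = 1/4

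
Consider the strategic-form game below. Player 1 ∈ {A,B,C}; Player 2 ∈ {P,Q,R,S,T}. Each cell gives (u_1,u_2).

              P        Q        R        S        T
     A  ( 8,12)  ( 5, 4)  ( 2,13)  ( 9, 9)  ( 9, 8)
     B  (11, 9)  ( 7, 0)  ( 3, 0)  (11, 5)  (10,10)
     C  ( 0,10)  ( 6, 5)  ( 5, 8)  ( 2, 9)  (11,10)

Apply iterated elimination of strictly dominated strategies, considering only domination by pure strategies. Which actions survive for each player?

P1 drop A (B beats it: P:11>8 Q:7>5 R:3>2 S:11>9 T:10>9)
P2 drop Q (P beats it: B:9>0 C:10>5)
P2 drop R (P beats it: B:9>0 C:10>8)
P2 drop S (P beats it: B:9>5 C:10>9)
P1→{B,C} P2→{P,T}

Remaining: P1:{B,C} P2:{P,T}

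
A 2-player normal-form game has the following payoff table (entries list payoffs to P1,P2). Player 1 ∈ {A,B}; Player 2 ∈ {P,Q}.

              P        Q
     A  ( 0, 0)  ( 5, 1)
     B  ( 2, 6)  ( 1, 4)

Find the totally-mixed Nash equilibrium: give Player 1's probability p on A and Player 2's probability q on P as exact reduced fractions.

P1 indiff ⇒ q·0+(1-q)·5 = q·2+(1-q)·1 ⇒ q(-2) = (1-q)(-4) ⇒ q = 2/3
P2 indiff ⇒ p·0+(1-p)·6 = p·1+(1-p)·4 ⇒ p(-1) = (1-p)(-2) ⇒ p = 2/3

(p,q) = (2/3, 2/3)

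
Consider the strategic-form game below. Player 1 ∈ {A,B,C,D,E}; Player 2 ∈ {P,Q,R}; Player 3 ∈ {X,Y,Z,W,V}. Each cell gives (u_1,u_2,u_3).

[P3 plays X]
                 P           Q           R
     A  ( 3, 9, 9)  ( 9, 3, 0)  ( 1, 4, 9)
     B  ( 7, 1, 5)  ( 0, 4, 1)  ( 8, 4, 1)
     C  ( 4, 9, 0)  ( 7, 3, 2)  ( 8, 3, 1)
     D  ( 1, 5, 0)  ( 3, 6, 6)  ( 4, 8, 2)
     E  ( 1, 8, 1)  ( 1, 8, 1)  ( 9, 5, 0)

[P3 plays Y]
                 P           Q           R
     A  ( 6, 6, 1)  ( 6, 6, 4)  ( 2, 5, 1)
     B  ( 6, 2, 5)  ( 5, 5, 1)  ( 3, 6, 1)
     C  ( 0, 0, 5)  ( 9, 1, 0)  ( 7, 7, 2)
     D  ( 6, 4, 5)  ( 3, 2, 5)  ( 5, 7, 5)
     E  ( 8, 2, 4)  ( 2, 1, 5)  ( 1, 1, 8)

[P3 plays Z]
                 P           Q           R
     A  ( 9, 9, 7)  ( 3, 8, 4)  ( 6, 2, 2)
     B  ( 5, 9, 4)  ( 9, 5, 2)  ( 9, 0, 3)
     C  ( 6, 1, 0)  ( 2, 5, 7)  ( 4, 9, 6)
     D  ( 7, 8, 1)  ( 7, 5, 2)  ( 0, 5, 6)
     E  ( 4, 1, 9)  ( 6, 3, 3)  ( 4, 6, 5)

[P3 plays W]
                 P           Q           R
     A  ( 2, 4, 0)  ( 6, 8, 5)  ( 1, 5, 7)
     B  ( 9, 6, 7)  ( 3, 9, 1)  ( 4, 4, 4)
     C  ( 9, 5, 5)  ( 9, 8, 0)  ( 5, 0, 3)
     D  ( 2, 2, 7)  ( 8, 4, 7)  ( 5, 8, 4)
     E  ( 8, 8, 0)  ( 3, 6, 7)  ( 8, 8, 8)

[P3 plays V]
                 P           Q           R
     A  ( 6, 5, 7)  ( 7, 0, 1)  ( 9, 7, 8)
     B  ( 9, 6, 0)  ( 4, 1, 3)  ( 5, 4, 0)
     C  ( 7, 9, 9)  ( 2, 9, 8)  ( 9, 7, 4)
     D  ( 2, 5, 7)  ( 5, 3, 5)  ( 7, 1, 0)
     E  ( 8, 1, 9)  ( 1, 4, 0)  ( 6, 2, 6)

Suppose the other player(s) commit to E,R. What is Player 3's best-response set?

argmax u_3 = {Y,W}

u_3(X vs E,R) = 0
u_3(Y vs E,R) = 8
u_3(Z vs E,R) = 5
u_3(W vs E,R) = 8
u_3(V vs E,R) = 6
max payoff 8 at {Y,W}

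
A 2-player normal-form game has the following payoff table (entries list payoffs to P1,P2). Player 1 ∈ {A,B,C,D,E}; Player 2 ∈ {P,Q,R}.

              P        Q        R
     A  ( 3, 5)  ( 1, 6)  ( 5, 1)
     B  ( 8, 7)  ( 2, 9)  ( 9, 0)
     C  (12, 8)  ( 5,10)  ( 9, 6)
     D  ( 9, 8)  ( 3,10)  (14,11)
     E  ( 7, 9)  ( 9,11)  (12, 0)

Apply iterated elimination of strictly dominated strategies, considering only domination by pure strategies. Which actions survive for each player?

P1 drop A (B beats it: P:8>3 Q:2>1 R:9>5)
P1 drop B (D beats it: P:9>8 Q:3>2 R:14>9)
P2 drop P (Q beats it: C:10>8 D:10>8 E:11>9)
P1 drop C (E beats it: Q:9>5 R:12>9)
P1→{D,E} P2→{Q,R}

Remaining: P1:{D,E} P2:{Q,R}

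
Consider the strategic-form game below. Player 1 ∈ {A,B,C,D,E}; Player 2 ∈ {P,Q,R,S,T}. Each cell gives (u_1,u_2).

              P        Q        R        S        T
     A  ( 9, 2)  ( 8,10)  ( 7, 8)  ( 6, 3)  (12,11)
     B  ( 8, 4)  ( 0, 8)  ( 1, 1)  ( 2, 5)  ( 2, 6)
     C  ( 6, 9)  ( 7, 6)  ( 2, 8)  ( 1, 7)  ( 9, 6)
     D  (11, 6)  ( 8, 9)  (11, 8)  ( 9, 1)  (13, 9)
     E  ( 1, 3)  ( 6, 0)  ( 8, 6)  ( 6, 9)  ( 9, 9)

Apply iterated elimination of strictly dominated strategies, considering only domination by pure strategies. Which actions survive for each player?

Remaining: P1:{A,D} P2:{Q,T}

P1 drop B (A beats it: P:9>8 Q:8>0 R:7>1 S:6>2 T:12>2)
P1 drop C (A beats it: P:9>6 Q:8>7 R:7>2 S:6>1 T:12>9)
P1 drop E (D beats it: P:11>1 Q:8>6 R:11>8 S:9>6 T:13>9)
P2 drop P (Q beats it: A:10>2 D:9>6)
P2 drop R (Q beats it: A:10>8 D:9>8)
P2 drop S (Q beats it: A:10>3 D:9>1)
P1→{A,D} P2→{Q,T}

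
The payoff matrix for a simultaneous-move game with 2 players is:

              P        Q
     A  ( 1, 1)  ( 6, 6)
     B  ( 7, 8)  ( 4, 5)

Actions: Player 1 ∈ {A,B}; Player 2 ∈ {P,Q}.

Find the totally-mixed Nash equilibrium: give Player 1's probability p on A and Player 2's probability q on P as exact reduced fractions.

p=3/8, q=1/4

P1 indiff ⇒ q·1+(1-q)·6 = q·7+(1-q)·4 ⇒ q(-6) = (1-q)(-2) ⇒ q = 1/4
P2 indiff ⇒ p·1+(1-p)·8 = p·6+(1-p)·5 ⇒ p(-5) = (1-p)(-3) ⇒ p = 3/8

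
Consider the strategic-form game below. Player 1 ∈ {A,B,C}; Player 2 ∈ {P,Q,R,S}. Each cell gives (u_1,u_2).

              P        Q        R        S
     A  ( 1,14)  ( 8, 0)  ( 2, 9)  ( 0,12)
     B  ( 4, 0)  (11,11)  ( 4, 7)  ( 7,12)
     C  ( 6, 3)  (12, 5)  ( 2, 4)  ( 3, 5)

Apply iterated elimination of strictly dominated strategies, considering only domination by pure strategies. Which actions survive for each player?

Remaining: P1:{B,C} P2:{Q,S}

P1 drop A (B beats it: P:4>1 Q:11>8 R:4>2 S:7>0)
P2 drop P (Q beats it: B:11>0 C:5>3)
P2 drop R (Q beats it: B:11>7 C:5>4)
P1→{B,C} P2→{Q,S}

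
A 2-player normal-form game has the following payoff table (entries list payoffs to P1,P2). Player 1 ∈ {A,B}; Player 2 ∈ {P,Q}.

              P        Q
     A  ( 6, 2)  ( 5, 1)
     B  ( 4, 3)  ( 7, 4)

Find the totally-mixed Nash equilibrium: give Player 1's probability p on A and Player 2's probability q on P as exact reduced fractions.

p=1/2, q=1/2

P1 indiff ⇒ q·6+(1-q)·5 = q·4+(1-q)·7 ⇒ q(2) = (1-q)(2) ⇒ q = 1/2
P2 indiff ⇒ p·2+(1-p)·3 = p·1+(1-p)·4 ⇒ p(1) = (1-p)(1) ⇒ p = 1/2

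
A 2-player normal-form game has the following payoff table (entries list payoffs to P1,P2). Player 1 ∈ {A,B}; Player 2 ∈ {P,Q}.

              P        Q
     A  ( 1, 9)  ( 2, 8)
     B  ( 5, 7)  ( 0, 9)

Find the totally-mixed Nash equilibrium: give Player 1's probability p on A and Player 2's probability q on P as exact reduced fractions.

P1 indiff ⇒ q·1+(1-q)·2 = q·5+(1-q)·0 ⇒ q(-4) = (1-q)(-2) ⇒ q = 1/3
P2 indiff ⇒ p·9+(1-p)·7 = p·8+(1-p)·9 ⇒ p(1) = (1-p)(2) ⇒ p = 2/3

p=2/3, q=1/3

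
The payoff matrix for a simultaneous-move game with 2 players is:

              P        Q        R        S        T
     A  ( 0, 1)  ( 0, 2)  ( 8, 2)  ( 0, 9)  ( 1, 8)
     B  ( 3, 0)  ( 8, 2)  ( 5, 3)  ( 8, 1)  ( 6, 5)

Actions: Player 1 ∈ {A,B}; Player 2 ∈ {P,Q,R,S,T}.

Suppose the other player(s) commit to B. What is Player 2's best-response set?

argmax u_2 = {T}

u_2(P vs B) = 0
u_2(Q vs B) = 2
u_2(R vs B) = 3
u_2(S vs B) = 1
u_2(T vs B) = 5
max payoff 5 at {T}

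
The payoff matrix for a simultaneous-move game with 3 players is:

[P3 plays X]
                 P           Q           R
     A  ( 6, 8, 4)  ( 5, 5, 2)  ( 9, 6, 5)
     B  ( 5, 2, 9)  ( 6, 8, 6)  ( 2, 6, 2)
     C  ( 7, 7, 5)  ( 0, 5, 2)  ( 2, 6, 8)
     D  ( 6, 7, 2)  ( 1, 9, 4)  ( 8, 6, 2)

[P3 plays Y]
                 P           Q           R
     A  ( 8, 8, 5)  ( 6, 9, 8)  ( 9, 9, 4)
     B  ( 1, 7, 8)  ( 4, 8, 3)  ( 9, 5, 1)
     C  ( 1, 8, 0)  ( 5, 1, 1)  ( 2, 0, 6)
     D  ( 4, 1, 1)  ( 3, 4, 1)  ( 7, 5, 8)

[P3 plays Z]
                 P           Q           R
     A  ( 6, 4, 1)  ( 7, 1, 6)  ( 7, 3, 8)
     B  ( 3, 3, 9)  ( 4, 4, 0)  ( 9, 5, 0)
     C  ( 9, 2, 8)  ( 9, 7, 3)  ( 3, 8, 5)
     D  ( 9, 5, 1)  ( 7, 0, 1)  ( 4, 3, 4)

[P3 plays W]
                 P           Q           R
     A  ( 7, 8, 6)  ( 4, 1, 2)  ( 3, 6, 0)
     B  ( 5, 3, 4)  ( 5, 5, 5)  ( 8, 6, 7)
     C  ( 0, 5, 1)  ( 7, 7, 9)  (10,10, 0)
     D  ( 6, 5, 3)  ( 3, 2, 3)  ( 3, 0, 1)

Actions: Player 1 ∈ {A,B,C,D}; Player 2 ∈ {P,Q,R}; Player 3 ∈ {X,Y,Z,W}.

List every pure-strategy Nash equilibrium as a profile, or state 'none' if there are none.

NE set: (A,P,W), (A,Q,Y), (B,Q,X)

(A,P,X): not NE [P1→C gives 7>6; P3→W gives 6>4]
(A,P,Y): not NE [P2→R gives 9>8; P3→W gives 6>5]
(A,P,Z): not NE [P1→D gives 9>6; P3→W gives 6>1]
(A,P,W): NE
(A,Q,X): not NE [P1→B gives 6>5; P2→P gives 8>5; P3→Y gives 8>2]
(A,Q,Y): NE
(A,Q,Z): not NE [P1→C gives 9>7; P2→P gives 4>1; P3→Y gives 8>6]
(A,Q,W): not NE [P1→C gives 7>4; P2→P gives 8>1; P3→Y gives 8>2]
(A,R,X): not NE [P2→P gives 8>6; P3→Z gives 8>5]
(A,R,Y): not NE [P3→Z gives 8>4]
(A,R,Z): not NE [P1→B gives 9>7; P2→P gives 4>3]
(A,R,W): not NE [P1→C gives 10>3; P2→P gives 8>6; P3→Z gives 8>0]
(B,P,X): not NE [P1→C gives 7>5; P2→Q gives 8>2]
(B,P,Y): not NE [P1→A gives 8>1; P2→Q gives 8>7; P3→Z gives 9>8]
(B,P,Z): not NE [P1→D gives 9>3; P2→R gives 5>3]
(B,P,W): not NE [P1→A gives 7>5; P2→R gives 6>3; P3→Z gives 9>4]
(B,Q,X): NE
(B,Q,Y): not NE [P1→A gives 6>4; P3→X gives 6>3]
(B,Q,Z): not NE [P1→C gives 9>4; P2→R gives 5>4; P3→X gives 6>0]
(B,Q,W): not NE [P1→C gives 7>5; P2→R gives 6>5; P3→X gives 6>5]
(B,R,X): not NE [P1→A gives 9>2; P2→Q gives 8>6; P3→W gives 7>2]
(B,R,Y): not NE [P2→Q gives 8>5; P3→W gives 7>1]
(B,R,Z): not NE [P3→W gives 7>0]
(B,R,W): not NE [P1→C gives 10>8]
(C,P,X): not NE [P3→Z gives 8>5]
(C,P,Y): not NE [P1→A gives 8>1; P3→Z gives 8>0]
(C,P,Z): not NE [P2→R gives 8>2]
(C,P,W): not NE [P1→A gives 7>0; P2→R gives 10>5; P3→Z gives 8>1]
(C,Q,X): not NE [P1→B gives 6>0; P2→P gives 7>5; P3→W gives 9>2]
(C,Q,Y): not NE [P1→A gives 6>5; P2→P gives 8>1; P3→W gives 9>1]
(C,Q,Z): not NE [P2→R gives 8>7; P3→W gives 9>3]
(C,Q,W): not NE [P2→R gives 10>7]
(C,R,X): not NE [P1→A gives 9>2; P2→P gives 7>6]
(C,R,Y): not NE [P1→B gives 9>2; P2→P gives 8>0; P3→X gives 8>6]
(C,R,Z): not NE [P1→B gives 9>3; P3→X gives 8>5]
(C,R,W): not NE [P3→X gives 8>0]
(D,P,X): not NE [P1→C gives 7>6; P2→Q gives 9>7; P3→W gives 3>2]
(D,P,Y): not NE [P1→A gives 8>4; P2→R gives 5>1; P3→W gives 3>1]
(D,P,Z): not NE [P3→W gives 3>1]
(D,P,W): not NE [P1→A gives 7>6]
(D,Q,X): not NE [P1→B gives 6>1]
(D,Q,Y): not NE [P1→A gives 6>3; P2→R gives 5>4; P3→X gives 4>1]
(D,Q,Z): not NE [P1→C gives 9>7; P2→P gives 5>0; P3→X gives 4>1]
(D,Q,W): not NE [P1→C gives 7>3; P2→P gives 5>2; P3→X gives 4>3]
(D,R,X): not NE [P1→A gives 9>8; P2→Q gives 9>6; P3→Y gives 8>2]
(D,R,Y): not NE [P1→B gives 9>7]
(D,R,Z): not NE [P1→B gives 9>4; P2→P gives 5>3; P3→Y gives 8>4]
(D,R,W): not NE [P1→C gives 10>3; P2→P gives 5>0; P3→Y gives 8>1]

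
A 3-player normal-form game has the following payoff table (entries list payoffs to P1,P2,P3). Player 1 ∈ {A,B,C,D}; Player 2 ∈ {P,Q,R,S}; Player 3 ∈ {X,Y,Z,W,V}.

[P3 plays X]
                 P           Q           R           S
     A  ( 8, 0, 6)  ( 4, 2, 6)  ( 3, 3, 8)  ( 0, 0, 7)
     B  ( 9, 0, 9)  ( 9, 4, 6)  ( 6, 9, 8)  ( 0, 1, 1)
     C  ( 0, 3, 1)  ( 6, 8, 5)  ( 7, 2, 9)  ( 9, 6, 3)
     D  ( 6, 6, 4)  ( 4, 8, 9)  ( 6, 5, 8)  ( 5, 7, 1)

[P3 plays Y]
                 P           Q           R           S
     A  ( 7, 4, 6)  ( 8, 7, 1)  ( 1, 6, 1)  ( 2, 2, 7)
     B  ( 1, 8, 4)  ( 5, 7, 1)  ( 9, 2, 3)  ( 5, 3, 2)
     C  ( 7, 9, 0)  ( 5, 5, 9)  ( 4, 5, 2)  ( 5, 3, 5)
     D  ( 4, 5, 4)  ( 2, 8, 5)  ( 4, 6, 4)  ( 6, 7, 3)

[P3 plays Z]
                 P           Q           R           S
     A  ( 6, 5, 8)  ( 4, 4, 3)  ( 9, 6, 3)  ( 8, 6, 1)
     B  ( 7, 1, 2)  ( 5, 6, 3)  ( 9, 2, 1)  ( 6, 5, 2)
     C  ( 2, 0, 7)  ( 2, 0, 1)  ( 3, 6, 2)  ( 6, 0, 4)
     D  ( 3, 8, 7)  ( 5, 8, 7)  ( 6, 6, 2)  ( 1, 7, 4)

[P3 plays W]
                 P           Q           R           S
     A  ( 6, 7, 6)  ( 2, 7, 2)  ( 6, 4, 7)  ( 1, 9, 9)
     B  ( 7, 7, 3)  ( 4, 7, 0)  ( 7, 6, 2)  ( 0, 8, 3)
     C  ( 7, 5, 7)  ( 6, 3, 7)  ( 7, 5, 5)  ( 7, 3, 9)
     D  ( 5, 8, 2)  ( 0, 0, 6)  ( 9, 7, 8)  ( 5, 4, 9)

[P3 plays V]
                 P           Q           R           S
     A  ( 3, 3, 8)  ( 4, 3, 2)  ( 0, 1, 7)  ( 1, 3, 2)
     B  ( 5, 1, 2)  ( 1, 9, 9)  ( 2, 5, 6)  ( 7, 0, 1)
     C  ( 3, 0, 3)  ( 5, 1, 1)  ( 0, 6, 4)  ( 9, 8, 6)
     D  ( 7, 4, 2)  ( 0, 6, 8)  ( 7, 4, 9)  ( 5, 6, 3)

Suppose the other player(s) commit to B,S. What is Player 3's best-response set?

u_3(X vs B,S) = 1
u_3(Y vs B,S) = 2
u_3(Z vs B,S) = 2
u_3(W vs B,S) = 3
u_3(V vs B,S) = 1
max payoff 3 at {W}

P3 best: {W}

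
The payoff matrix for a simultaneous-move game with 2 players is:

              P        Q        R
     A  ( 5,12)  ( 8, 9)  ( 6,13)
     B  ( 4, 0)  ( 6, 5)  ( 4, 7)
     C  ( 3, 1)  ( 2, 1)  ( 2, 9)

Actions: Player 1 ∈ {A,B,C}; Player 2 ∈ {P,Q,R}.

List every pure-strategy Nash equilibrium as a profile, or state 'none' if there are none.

PSNE = {(A,R)}

(A,P): not NE [P2→R gives 13>12]
(A,Q): not NE [P2→R gives 13>9]
(A,R): NE
(B,P): not NE [P1→A gives 5>4; P2→R gives 7>0]
(B,Q): not NE [P1→A gives 8>6; P2→R gives 7>5]
(B,R): not NE [P1→A gives 6>4]
(C,P): not NE [P1→A gives 5>3; P2→R gives 9>1]
(C,Q): not NE [P1→A gives 8>2; P2→R gives 9>1]
(C,R): not NE [P1→A gives 6>2]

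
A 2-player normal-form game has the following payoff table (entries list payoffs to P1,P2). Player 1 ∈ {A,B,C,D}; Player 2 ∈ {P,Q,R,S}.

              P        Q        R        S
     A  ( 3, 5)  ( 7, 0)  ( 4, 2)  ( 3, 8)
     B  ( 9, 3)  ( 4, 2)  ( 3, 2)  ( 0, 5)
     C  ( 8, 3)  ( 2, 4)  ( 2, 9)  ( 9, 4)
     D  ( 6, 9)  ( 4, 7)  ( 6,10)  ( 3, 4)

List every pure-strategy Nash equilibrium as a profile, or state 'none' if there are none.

Nash profiles: (D,R)

(A,P): not NE [P1→B gives 9>3; P2→S gives 8>5]
(A,Q): not NE [P2→S gives 8>0]
(A,R): not NE [P1→D gives 6>4; P2→S gives 8>2]
(A,S): not NE [P1→C gives 9>3]
(B,P): not NE [P2→S gives 5>3]
(B,Q): not NE [P1→A gives 7>4; P2→S gives 5>2]
(B,R): not NE [P1→D gives 6>3; P2→S gives 5>2]
(B,S): not NE [P1→C gives 9>0]
(C,P): not NE [P1→B gives 9>8; P2→R gives 9>3]
(C,Q): not NE [P1→A gives 7>2; P2→R gives 9>4]
(C,R): not NE [P1→D gives 6>2]
(C,S): not NE [P2→R gives 9>4]
(D,P): not NE [P1→B gives 9>6; P2→R gives 10>9]
(D,Q): not NE [P1→A gives 7>4; P2→R gives 10>7]
(D,R): NE
(D,S): not NE [P1→C gives 9>3; P2→R gives 10>4]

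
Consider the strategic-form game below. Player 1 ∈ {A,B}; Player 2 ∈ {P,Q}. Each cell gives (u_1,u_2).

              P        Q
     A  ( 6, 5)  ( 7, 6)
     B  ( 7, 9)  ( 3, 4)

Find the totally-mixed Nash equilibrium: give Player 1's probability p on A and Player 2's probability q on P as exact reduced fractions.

P1 mixes 5/6 on A; P2 mixes 4/5 on P

P1 indiff ⇒ q·6+(1-q)·7 = q·7+(1-q)·3 ⇒ q(-1) = (1-q)(-4) ⇒ q = 4/5
P2 indiff ⇒ p·5+(1-p)·9 = p·6+(1-p)·4 ⇒ p(-1) = (1-p)(-5) ⇒ p = 5/6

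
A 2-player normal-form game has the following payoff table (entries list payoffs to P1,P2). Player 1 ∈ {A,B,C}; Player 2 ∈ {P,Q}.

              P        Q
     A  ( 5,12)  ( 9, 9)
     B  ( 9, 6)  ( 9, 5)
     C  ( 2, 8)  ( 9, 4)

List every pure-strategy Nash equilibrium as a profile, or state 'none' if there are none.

(A,P): not NE [P1→B gives 9>5]
(A,Q): not NE [P2→P gives 12>9]
(B,P): NE
(B,Q): not NE [P2→P gives 6>5]
(C,P): not NE [P1→B gives 9>2]
(C,Q): not NE [P2→P gives 8>4]

NE set: (B,P)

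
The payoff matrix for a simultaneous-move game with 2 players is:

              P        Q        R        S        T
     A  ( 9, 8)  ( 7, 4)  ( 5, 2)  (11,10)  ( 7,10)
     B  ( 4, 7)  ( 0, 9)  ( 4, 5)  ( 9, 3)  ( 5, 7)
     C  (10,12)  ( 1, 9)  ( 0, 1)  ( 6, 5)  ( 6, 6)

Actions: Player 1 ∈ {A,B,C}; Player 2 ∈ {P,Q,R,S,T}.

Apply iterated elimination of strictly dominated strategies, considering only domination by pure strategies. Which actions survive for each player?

IESDS → P1:{A,C} P2:{P,S,T}

P1 drop B (A beats it: P:9>4 Q:7>0 R:5>4 S:11>9 T:7>5)
P2 drop Q (P beats it: A:8>4 C:12>9)
P2 drop R (P beats it: A:8>2 C:12>1)
P1→{A,C} P2→{P,S,T}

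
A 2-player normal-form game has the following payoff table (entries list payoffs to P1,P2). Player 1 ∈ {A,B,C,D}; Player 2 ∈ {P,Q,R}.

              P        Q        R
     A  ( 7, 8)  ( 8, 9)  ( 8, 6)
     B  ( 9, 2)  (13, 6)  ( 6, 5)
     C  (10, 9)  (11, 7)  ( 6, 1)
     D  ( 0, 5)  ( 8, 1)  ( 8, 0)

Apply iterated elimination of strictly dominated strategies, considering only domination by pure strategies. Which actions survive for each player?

Remaining: P1:{B,C} P2:{P,Q}

P2 drop R (Q beats it: A:9>6 B:6>5 C:7>1 D:1>0)
P1 drop A (B beats it: P:9>7 Q:13>8)
P1 drop D (B beats it: P:9>0 Q:13>8)
P1→{B,C} P2→{P,Q}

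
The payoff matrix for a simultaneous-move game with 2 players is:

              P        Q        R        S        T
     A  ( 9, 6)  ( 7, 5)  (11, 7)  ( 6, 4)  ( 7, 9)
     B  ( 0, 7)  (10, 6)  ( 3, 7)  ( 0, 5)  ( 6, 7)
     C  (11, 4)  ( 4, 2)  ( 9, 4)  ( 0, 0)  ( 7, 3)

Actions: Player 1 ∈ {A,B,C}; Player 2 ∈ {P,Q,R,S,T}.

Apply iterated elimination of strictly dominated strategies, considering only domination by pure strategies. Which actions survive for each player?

P2 drop Q (P beats it: A:6>5 B:7>6 C:4>2)
P1 drop B (A beats it: P:9>0 R:11>3 S:6>0 T:7>6)
P2 drop S (P beats it: A:6>4 C:4>0)
P1→{A,C} P2→{P,R,T}

IESDS → P1:{A,C} P2:{P,R,T}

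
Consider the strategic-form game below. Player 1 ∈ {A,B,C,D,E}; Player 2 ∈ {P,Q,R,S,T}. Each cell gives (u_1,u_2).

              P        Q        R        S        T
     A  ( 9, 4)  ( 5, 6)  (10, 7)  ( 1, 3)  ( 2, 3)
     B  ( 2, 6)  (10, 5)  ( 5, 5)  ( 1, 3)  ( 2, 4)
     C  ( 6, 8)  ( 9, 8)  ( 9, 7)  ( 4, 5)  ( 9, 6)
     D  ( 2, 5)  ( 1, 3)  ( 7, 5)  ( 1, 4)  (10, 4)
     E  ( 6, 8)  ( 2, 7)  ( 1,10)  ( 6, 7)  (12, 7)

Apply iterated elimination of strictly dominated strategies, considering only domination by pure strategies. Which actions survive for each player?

Remaining: P1:{A,B,C} P2:{P,Q,R}

P2 drop S (P beats it: A:4>3 B:6>3 C:8>5 D:5>4 E:8>7)
P2 drop T (P beats it: A:4>3 B:6>4 C:8>6 D:5>4 E:8>7)
P1 drop D (A beats it: P:9>2 Q:5>1 R:10>7)
P1 drop E (A beats it: P:9>6 Q:5>2 R:10>1)
P1→{A,B,C} P2→{P,Q,R}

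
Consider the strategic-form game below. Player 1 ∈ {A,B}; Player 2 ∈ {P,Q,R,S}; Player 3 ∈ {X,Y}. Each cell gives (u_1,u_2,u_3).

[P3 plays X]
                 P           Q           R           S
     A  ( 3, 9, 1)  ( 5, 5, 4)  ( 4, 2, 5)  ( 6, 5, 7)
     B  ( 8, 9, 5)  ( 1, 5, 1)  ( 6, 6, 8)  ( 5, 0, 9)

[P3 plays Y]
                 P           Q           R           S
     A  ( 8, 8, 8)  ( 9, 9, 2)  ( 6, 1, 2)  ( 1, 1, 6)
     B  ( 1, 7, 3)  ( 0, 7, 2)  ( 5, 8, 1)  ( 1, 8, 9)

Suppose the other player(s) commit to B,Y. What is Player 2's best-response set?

BR_2 = {R,S}

u_2(P vs B,Y) = 7
u_2(Q vs B,Y) = 7
u_2(R vs B,Y) = 8
u_2(S vs B,Y) = 8
max payoff 8 at {R,S}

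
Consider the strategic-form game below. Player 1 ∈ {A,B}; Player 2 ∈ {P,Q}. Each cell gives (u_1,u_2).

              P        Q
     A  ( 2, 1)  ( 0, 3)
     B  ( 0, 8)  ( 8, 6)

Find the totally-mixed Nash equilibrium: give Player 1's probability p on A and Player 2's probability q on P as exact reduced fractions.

P1 indiff ⇒ q·2+(1-q)·0 = q·0+(1-q)·8 ⇒ q(2) = (1-q)(8) ⇒ q = 4/5
P2 indiff ⇒ p·1+(1-p)·8 = p·3+(1-p)·6 ⇒ p(-2) = (1-p)(-2) ⇒ p = 1/2

P1 mixes 1/2 on A; P2 mixes 4/5 on P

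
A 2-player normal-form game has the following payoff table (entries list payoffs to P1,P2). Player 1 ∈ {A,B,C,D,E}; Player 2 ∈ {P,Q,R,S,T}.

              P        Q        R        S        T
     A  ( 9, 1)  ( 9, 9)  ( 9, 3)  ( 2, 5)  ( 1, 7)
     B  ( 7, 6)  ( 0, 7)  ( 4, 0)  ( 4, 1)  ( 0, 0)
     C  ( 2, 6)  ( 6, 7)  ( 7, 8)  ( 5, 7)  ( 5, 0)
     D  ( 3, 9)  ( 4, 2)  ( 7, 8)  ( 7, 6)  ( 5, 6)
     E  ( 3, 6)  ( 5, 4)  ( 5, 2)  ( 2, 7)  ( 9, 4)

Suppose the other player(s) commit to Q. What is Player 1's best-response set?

u_1(A vs Q) = 9
u_1(B vs Q) = 0
u_1(C vs Q) = 6
u_1(D vs Q) = 4
u_1(E vs Q) = 5
max payoff 9 at {A}

P1 best: {A}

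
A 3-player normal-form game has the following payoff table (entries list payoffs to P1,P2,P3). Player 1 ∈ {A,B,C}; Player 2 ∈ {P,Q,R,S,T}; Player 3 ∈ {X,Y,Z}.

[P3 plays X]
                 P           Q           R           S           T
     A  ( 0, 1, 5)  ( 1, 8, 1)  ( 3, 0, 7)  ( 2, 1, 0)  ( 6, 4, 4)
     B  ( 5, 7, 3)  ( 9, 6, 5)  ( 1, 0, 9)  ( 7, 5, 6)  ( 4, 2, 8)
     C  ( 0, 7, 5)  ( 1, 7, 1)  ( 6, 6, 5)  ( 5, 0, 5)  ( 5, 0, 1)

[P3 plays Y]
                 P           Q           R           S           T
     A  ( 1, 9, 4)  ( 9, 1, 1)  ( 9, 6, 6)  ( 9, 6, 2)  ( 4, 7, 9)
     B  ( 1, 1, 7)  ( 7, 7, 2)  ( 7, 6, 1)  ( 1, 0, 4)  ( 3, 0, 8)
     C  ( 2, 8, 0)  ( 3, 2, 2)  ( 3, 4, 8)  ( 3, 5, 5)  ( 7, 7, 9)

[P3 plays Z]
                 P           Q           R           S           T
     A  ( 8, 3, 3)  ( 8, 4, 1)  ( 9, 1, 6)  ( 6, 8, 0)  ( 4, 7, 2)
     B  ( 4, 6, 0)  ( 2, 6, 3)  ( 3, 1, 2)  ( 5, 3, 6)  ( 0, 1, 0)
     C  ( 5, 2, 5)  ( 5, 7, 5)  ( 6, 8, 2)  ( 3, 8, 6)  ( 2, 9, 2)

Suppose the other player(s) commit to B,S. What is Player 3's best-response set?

u_3(X vs B,S) = 6
u_3(Y vs B,S) = 4
u_3(Z vs B,S) = 6
max payoff 6 at {X,Z}

BR_3 = {X,Z}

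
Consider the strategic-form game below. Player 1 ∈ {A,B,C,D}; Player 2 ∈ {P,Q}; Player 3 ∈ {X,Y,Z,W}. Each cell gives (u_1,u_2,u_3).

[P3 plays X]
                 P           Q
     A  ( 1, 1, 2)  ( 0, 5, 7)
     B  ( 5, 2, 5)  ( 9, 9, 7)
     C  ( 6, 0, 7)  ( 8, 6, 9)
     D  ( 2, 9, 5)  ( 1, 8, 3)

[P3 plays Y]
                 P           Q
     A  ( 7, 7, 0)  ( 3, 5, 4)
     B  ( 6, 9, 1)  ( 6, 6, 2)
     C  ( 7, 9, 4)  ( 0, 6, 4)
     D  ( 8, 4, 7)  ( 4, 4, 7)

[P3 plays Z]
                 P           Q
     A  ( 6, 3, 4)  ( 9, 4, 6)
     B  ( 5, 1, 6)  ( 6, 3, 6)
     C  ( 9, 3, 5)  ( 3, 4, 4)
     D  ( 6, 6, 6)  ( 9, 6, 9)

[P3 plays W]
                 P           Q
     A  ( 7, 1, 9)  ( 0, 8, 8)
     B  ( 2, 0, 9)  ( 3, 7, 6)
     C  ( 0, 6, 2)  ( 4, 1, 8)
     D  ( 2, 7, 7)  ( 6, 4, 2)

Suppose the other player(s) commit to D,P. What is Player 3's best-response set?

u_3(X vs D,P) = 5
u_3(Y vs D,P) = 7
u_3(Z vs D,P) = 6
u_3(W vs D,P) = 7
max payoff 7 at {Y,W}

BR_3 = {Y,W}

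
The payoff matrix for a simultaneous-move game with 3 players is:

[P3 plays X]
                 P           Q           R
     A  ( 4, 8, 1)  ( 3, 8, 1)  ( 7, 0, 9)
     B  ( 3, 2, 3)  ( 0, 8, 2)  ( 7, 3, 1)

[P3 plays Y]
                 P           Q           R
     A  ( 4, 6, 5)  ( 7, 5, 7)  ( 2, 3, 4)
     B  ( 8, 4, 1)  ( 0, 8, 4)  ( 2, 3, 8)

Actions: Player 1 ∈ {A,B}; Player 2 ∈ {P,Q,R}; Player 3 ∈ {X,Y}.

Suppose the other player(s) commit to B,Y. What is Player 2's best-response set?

BR_2 = {Q}

u_2(P vs B,Y) = 4
u_2(Q vs B,Y) = 8
u_2(R vs B,Y) = 3
max payoff 8 at {Q}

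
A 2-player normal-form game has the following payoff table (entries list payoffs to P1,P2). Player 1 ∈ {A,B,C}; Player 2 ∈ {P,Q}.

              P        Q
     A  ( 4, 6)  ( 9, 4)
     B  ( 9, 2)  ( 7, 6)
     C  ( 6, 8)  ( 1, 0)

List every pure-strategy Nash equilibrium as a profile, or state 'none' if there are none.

PSNE: ∅

(A,P): not NE [P1→B gives 9>4]
(A,Q): not NE [P2→P gives 6>4]
(B,P): not NE [P2→Q gives 6>2]
(B,Q): not NE [P1→A gives 9>7]
(C,P): not NE [P1→B gives 9>6]
(C,Q): not NE [P1→A gives 9>1; P2→P gives 8>0]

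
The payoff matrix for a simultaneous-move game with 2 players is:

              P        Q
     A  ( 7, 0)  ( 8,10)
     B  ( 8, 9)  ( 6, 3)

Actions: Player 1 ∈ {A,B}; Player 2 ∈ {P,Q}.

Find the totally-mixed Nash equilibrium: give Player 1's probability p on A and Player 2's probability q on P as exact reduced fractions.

P1 mixes 3/8 on A; P2 mixes 2/3 on P

P1 indiff ⇒ q·7+(1-q)·8 = q·8+(1-q)·6 ⇒ q(-1) = (1-q)(-2) ⇒ q = 2/3
P2 indiff ⇒ p·0+(1-p)·9 = p·10+(1-p)·3 ⇒ p(-10) = (1-p)(-6) ⇒ p = 3/8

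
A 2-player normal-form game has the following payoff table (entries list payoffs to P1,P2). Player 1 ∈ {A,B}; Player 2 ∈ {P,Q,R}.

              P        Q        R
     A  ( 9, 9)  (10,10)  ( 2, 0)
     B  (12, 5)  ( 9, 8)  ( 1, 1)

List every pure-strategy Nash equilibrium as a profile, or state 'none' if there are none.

PSNE = {(A,Q)}

(A,P): not NE [P1→B gives 12>9; P2→Q gives 10>9]
(A,Q): NE
(A,R): not NE [P2→Q gives 10>0]
(B,P): not NE [P2→Q gives 8>5]
(B,Q): not NE [P1→A gives 10>9]
(B,R): not NE [P1→A gives 2>1; P2→Q gives 8>1]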